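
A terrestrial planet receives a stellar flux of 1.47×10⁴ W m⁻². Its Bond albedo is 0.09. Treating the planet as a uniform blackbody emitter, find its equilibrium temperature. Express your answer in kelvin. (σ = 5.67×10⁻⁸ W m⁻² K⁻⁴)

Energy balance: absorbed = emitted ⇒ πR²·S(1−A) = 4πR²·σT_eq⁴, so T_eq⁴ = S(1−A)/(4σ).
T_eq = [1.47×10⁴ × 0.91 / (4 × 5.67×10⁻⁸)]^(1/4) = (5.90×10¹⁰)^(1/4) = 493 K.

T_eq ≈ 493 K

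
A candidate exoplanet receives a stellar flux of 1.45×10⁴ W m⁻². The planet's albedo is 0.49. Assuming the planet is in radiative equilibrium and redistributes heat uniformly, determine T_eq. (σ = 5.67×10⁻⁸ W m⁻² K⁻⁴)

T_eq ≈ 425 K

Energy balance: absorbed = emitted ⇒ πR²·S(1−A) = 4πR²·σT_eq⁴, so T_eq⁴ = S(1−A)/(4σ).
T_eq = [1.45×10⁴ × 0.51 / (4 × 5.67×10⁻⁸)]^(1/4) = (3.26×10¹⁰)^(1/4) = 425 K.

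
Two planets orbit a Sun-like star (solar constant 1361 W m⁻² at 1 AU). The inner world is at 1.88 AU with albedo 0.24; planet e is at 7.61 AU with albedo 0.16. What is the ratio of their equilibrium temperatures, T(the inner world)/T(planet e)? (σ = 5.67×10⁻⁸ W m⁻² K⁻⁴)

T₁/T₂ ≈ 1.962

T_eq = [S₀(1−A)/(4σd²)]^(1/4), so T ∝ (1−A)^(1/4) / √d.
T₁ = [1361×0.76/(4×5.67×10⁻⁸×1.88²)]^(1/4) = 189.53 K.
T₂ = [1361×0.84/(4×5.67×10⁻⁸×7.61²)]^(1/4) = 96.59 K.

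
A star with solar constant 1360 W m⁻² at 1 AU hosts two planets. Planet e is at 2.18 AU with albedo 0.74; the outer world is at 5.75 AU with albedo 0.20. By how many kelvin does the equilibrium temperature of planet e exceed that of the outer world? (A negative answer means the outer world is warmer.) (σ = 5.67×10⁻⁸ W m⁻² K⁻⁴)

ΔT ≈ 24.8 K

T_eq = [S₀(1−A)/(4σd²)]^(1/4), so T ∝ (1−A)^(1/4) / √d.
T₁ = [1360×0.26/(4×5.67×10⁻⁸×2.18²)]^(1/4) = 134.58 K.
T₂ = [1360×0.80/(4×5.67×10⁻⁸×5.75²)]^(1/4) = 109.75 K.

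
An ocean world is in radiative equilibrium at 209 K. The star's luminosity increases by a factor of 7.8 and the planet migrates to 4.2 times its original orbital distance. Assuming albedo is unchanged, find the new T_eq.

T_eq ∝ L^(1/4) · d^(−1/2).
T′ = 209 × 7.8^(1/4) / 4.2^(1/2) = 170 K.

T_eq ≈ 170 K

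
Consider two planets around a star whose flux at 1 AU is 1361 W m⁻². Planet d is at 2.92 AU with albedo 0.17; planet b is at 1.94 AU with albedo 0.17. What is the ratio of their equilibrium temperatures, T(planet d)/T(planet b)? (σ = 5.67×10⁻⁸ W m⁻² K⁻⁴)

T_eq = [S₀(1−A)/(4σd²)]^(1/4), so T ∝ (1−A)^(1/4) / √d.
T₁ = [1361×0.83/(4×5.67×10⁻⁸×2.92²)]^(1/4) = 155.46 K.
T₂ = [1361×0.83/(4×5.67×10⁻⁸×1.94²)]^(1/4) = 190.73 K.

T₁/T₂ ≈ 0.815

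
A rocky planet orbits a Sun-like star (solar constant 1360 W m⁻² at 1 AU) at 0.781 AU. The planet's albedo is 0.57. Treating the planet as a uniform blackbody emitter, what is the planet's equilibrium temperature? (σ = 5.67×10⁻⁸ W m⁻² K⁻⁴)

Flux at 0.781 AU: S = 1360/0.781² = 2230 W m⁻².
Energy balance: absorbed = emitted ⇒ πR²·S(1−A) = 4πR²·σT_eq⁴, so T_eq⁴ = S(1−A)/(4σ).
T_eq = [2230 × 0.43 / (4 × 5.67×10⁻⁸)]^(1/4) = (4.23×10⁹)^(1/4) = 255 K.

T_eq ≈ 255 K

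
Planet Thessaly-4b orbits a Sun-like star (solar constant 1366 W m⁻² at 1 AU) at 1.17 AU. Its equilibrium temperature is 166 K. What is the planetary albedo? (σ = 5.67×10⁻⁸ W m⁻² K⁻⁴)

A ≈ 0.83

Flux at 1.17 AU: S = 1366/1.17² = 998 W m⁻².
From T_eq⁴ = S(1−A)/(4σ): 1−A = 4σT_eq⁴/S.
1−A = 4 × 5.67×10⁻⁸ × (166)⁴ / 998 = 0.173.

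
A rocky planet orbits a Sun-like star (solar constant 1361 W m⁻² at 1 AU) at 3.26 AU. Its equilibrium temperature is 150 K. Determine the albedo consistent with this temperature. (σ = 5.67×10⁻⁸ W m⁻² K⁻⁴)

A ≈ 0.10

Flux at 3.26 AU: S = 1361/3.26² = 128 W m⁻².
From T_eq⁴ = S(1−A)/(4σ): 1−A = 4σT_eq⁴/S.
1−A = 4 × 5.67×10⁻⁸ × (150)⁴ / 128 = 0.897.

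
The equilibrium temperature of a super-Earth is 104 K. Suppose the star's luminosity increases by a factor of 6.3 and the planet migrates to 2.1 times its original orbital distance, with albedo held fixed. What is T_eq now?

T_eq ∝ L^(1/4) · d^(−1/2).
T′ = 104 × 6.3^(1/4) / 2.1^(1/2) = 114 K.

T_eq ≈ 114 K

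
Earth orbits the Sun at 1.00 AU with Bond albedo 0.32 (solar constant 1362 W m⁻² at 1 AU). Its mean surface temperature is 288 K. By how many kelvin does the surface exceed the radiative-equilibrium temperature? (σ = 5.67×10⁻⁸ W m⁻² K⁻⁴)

ΔT ≈ 35.2 K

S = 1362/1.00² = 1362 W m⁻².
T_eq = [S(1−A)/(4σ)]^(1/4) = [1362×0.68/(4×5.67×10⁻⁸)]^(1/4) = 252.8 K.
ΔT = T_surf − T_eq = 288 − 252.8.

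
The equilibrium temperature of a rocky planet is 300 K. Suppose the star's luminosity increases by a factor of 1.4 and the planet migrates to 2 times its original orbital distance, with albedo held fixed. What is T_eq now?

T_eq ∝ L^(1/4) · d^(−1/2).
T′ = 300 × 1.4^(1/4) / 2^(1/2) = 231 K.

T_eq ≈ 231 K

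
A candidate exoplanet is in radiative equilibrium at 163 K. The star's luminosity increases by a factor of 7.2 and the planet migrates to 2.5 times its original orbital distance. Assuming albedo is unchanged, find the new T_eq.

T_eq ≈ 169 K

T_eq ∝ L^(1/4) · d^(−1/2).
T′ = 163 × 7.2^(1/4) / 2.5^(1/2) = 169 K.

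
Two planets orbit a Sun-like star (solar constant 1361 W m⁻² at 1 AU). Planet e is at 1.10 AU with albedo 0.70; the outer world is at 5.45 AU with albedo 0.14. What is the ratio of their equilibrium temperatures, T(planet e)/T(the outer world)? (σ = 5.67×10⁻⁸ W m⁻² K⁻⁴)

T₁/T₂ ≈ 1.711

T_eq = [S₀(1−A)/(4σd²)]^(1/4), so T ∝ (1−A)^(1/4) / √d.
T₁ = [1361×0.30/(4×5.67×10⁻⁸×1.10²)]^(1/4) = 196.40 K.
T₂ = [1361×0.86/(4×5.67×10⁻⁸×5.45²)]^(1/4) = 114.81 K.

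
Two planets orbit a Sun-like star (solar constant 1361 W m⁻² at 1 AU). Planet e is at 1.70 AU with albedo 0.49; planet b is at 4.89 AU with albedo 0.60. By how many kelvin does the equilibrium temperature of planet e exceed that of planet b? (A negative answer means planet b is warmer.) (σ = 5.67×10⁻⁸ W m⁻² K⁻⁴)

ΔT ≈ 80.3 K

T_eq = [S₀(1−A)/(4σd²)]^(1/4), so T ∝ (1−A)^(1/4) / √d.
T₁ = [1361×0.51/(4×5.67×10⁻⁸×1.70²)]^(1/4) = 180.39 K.
T₂ = [1361×0.40/(4×5.67×10⁻⁸×4.89²)]^(1/4) = 100.10 K.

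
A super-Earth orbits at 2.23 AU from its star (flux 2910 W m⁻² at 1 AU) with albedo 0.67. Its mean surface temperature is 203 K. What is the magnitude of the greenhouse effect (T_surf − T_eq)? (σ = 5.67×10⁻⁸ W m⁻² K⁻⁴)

S = 2910/2.23² = 585.2 W m⁻².
T_eq = [S(1−A)/(4σ)]^(1/4) = [585.2×0.33/(4×5.67×10⁻⁸)]^(1/4) = 170.8 K.
ΔT = T_surf − T_eq = 203 − 170.8.

ΔT ≈ 32.2 K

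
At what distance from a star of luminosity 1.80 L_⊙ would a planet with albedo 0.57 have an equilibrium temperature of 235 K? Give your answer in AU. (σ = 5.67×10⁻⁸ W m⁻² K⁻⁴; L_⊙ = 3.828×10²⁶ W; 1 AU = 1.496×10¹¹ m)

L = 1.80 × 3.828×10²⁶ = 6.89×10²⁶ W.
From T_eq⁴ = L(1−A)/(16πσd²): d = √[L(1−A)/(16πσT_eq⁴)].
d = √[6.89×10²⁶ × 0.43 / (16π × 5.67×10⁻⁸ × (235)⁴)] = 1.85×10¹¹ m = 1.23 AU.

d ≈ 1.23 AU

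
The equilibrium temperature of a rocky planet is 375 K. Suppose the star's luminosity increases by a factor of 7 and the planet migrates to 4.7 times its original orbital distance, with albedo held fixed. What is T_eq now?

T_eq ≈ 281 K

T_eq ∝ L^(1/4) · d^(−1/2).
T′ = 375 × 7^(1/4) / 4.7^(1/2) = 281 K.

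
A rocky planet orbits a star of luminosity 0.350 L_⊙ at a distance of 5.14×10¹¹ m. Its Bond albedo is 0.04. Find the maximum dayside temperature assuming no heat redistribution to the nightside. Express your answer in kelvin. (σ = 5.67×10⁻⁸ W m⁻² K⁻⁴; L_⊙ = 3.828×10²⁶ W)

L = 0.350 × 3.828×10²⁶ = 1.34×10²⁶ W.
Flux: S = L/(4πd²) = 1.34×10²⁶/(4π×(5.14×10¹¹)²) = 40.4 W m⁻².
With no redistribution each surface element balances locally: S(1−A) = σT⁴.
T = [40.4 × 0.96 / 5.67×10⁻⁸]^(1/4) = (6.83×10⁸)^(1/4) = 162 K.

T_ss ≈ 162 K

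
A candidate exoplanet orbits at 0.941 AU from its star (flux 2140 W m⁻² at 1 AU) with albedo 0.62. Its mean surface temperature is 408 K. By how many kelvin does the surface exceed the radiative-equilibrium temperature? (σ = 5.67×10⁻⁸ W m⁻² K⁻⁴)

S = 2140/0.941² = 2417 W m⁻².
T_eq = [S(1−A)/(4σ)]^(1/4) = [2417×0.38/(4×5.67×10⁻⁸)]^(1/4) = 252.3 K.
ΔT = T_surf − T_eq = 408 − 252.3.

ΔT ≈ 155.7 K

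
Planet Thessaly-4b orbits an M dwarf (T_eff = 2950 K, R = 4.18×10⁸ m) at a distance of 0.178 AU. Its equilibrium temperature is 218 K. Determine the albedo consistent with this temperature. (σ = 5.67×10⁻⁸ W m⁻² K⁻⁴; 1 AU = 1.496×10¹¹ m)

A ≈ 0.52

d = 0.178 AU = 2.66×10¹⁰ m.
L = 4πR_⋆²σT_⋆⁴ = 4π(4.18×10⁸)² × 5.67×10⁻⁸ × (2950)⁴ = 9.43×10²⁴ W.
S = L/(4πd²) = 1060 W m⁻².
From T_eq⁴ = S(1−A)/(4σ): 1−A = 4σT_eq⁴/S.
1−A = 4 × 5.67×10⁻⁸ × (218)⁴ / 1060 = 0.484.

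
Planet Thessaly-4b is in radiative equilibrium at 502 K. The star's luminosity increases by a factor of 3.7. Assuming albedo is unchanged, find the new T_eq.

T_eq ≈ 696 K

T_eq ∝ L^(1/4) · d^(−1/2).
T′ = 502 × 3.7^(1/4) = 696 K.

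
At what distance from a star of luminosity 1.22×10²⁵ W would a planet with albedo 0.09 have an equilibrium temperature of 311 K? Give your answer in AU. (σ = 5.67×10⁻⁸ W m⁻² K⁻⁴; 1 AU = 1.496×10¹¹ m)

From T_eq⁴ = L(1−A)/(16πσd²): d = √[L(1−A)/(16πσT_eq⁴)].
d = √[1.22×10²⁵ × 0.91 / (16π × 5.67×10⁻⁸ × (311)⁴)] = 2.04×10¹⁰ m = 0.136 AU.

d ≈ 0.136 AU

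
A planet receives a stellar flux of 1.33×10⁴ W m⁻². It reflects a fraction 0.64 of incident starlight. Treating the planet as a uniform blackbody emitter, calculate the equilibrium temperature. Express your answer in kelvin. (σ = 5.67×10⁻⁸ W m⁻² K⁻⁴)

Energy balance: absorbed = emitted ⇒ πR²·S(1−A) = 4πR²·σT_eq⁴, so T_eq⁴ = S(1−A)/(4σ).
T_eq = [1.33×10⁴ × 0.36 / (4 × 5.67×10⁻⁸)]^(1/4) = (2.11×10¹⁰)^(1/4) = 381 K.

T_eq ≈ 381 K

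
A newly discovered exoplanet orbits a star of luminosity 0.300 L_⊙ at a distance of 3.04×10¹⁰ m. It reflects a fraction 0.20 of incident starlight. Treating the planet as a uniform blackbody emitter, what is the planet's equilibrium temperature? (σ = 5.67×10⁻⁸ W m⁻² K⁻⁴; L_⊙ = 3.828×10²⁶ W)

T_eq ≈ 432 K

L = 0.300 × 3.828×10²⁶ = 1.15×10²⁶ W.
Flux: S = L/(4πd²) = 1.15×10²⁶/(4π×(3.04×10¹⁰)²) = 9890 W m⁻².
Energy balance: absorbed = emitted ⇒ πR²·S(1−A) = 4πR²·σT_eq⁴, so T_eq⁴ = S(1−A)/(4σ).
T_eq = [9890 × 0.80 / (4 × 5.67×10⁻⁸)]^(1/4) = (3.49×10¹⁰)^(1/4) = 432 K.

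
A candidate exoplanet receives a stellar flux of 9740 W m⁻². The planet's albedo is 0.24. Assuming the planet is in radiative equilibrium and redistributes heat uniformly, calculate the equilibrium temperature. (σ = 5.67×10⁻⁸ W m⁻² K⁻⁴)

Energy balance: absorbed = emitted ⇒ πR²·S(1−A) = 4πR²·σT_eq⁴, so T_eq⁴ = S(1−A)/(4σ).
T_eq = [9740 × 0.76 / (4 × 5.67×10⁻⁸)]^(1/4) = (3.26×10¹⁰)^(1/4) = 425 K.

T_eq ≈ 425 K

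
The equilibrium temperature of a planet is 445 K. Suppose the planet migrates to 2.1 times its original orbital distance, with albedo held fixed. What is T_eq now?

T_eq ≈ 307 K

T_eq ∝ L^(1/4) · d^(−1/2).
T′ = 445 / 2.1^(1/2) = 307 K.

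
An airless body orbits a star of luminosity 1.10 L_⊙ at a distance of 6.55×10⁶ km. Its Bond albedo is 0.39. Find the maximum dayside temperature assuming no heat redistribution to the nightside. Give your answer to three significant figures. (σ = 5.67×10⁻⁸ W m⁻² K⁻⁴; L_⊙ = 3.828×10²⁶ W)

d = 6.55×10⁶ km = 6.55×10⁹ m.
L = 1.10 × 3.828×10²⁶ = 4.21×10²⁶ W.
Flux: S = L/(4πd²) = 4.21×10²⁶/(4π×(6.55×10⁹)²) = 7.81×10⁵ W m⁻².
With no redistribution each surface element balances locally: S(1−A) = σT⁴.
T = [7.81×10⁵ × 0.61 / 5.67×10⁻⁸]^(1/4) = (8.40×10¹²)^(1/4) = 1700 K.

T_ss ≈ 1700 K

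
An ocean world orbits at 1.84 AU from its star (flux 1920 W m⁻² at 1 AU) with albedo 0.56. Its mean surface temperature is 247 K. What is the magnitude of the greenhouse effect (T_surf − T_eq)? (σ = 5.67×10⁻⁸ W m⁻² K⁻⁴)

S = 1920/1.84² = 567.1 W m⁻².
T_eq = [S(1−A)/(4σ)]^(1/4) = [567.1×0.44/(4×5.67×10⁻⁸)]^(1/4) = 182.1 K.
ΔT = T_surf − T_eq = 247 − 182.1.

ΔT ≈ 64.9 K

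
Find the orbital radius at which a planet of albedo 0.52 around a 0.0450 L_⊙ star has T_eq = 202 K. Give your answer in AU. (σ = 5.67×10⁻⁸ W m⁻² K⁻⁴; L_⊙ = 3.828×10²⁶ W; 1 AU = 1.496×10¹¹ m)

d ≈ 0.279 AU

L = 0.0450 × 3.828×10²⁶ = 1.72×10²⁵ W.
From T_eq⁴ = L(1−A)/(16πσd²): d = √[L(1−A)/(16πσT_eq⁴)].
d = √[1.72×10²⁵ × 0.48 / (16π × 5.67×10⁻⁸ × (202)⁴)] = 4.17×10¹⁰ m = 0.279 AU.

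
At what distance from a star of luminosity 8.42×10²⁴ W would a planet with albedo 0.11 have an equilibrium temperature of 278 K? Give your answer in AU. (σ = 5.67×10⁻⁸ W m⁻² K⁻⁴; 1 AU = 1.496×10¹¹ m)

From T_eq⁴ = L(1−A)/(16πσd²): d = √[L(1−A)/(16πσT_eq⁴)].
d = √[8.42×10²⁴ × 0.89 / (16π × 5.67×10⁻⁸ × (278)⁴)] = 2.10×10¹⁰ m = 0.140 AU.

d ≈ 0.140 AU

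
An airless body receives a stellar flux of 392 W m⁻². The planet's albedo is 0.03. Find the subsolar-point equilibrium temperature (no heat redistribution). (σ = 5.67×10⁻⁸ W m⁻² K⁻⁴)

T_ss ≈ 286 K

At the subsolar point the surface absorbs S(1−A) and emits σT⁴ per unit area — no factor of 4, since only the local patch is in balance.
T = [392 × 0.97 / 5.67×10⁻⁸]^(1/4) = (6.71×10⁹)^(1/4) = 286 K.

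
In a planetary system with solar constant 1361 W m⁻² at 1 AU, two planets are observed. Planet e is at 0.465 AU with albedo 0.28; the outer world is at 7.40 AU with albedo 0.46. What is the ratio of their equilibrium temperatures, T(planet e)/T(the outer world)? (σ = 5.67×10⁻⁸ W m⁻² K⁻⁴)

T_eq = [S₀(1−A)/(4σd²)]^(1/4), so T ∝ (1−A)^(1/4) / √d.
T₁ = [1361×0.72/(4×5.67×10⁻⁸×0.465²)]^(1/4) = 375.98 K.
T₂ = [1361×0.54/(4×5.67×10⁻⁸×7.40²)]^(1/4) = 87.71 K.

T₁/T₂ ≈ 4.287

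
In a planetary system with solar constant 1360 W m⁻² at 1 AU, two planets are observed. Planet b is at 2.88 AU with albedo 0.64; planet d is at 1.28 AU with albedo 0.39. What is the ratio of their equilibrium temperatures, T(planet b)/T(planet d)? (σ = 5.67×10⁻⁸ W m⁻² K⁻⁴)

T_eq = [S₀(1−A)/(4σd²)]^(1/4), so T ∝ (1−A)^(1/4) / √d.
T₁ = [1360×0.36/(4×5.67×10⁻⁸×2.88²)]^(1/4) = 127.01 K.
T₂ = [1360×0.61/(4×5.67×10⁻⁸×1.28²)]^(1/4) = 217.37 K.

T₁/T₂ ≈ 0.584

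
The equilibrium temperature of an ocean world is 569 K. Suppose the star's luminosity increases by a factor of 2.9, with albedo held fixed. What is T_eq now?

T_eq ≈ 743 K

T_eq ∝ L^(1/4) · d^(−1/2).
T′ = 569 × 2.9^(1/4) = 743 K.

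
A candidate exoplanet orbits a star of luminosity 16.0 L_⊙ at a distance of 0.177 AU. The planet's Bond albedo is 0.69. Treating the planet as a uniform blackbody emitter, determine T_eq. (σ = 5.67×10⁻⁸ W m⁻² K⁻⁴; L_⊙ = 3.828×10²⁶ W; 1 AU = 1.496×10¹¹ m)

T_eq ≈ 987 K

d = 0.177 AU = 2.65×10¹⁰ m.
L = 16.0 × 3.828×10²⁶ = 6.12×10²⁷ W.
Flux: S = L/(4πd²) = 6.12×10²⁷/(4π×(2.65×10¹⁰)²) = 6.95×10⁵ W m⁻².
Energy balance: absorbed = emitted ⇒ πR²·S(1−A) = 4πR²·σT_eq⁴, so T_eq⁴ = S(1−A)/(4σ).
T_eq = [6.95×10⁵ × 0.31 / (4 × 5.67×10⁻⁸)]^(1/4) = (9.50×10¹¹)^(1/4) = 987 K.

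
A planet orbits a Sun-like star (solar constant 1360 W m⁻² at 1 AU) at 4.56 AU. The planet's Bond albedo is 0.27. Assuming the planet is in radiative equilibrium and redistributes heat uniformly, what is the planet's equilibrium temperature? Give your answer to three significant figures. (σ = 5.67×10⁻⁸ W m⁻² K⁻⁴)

Flux at 4.56 AU: S = 1360/4.56² = 65.4 W m⁻².
Energy balance: absorbed = emitted ⇒ πR²·S(1−A) = 4πR²·σT_eq⁴, so T_eq⁴ = S(1−A)/(4σ).
T_eq = [65.4 × 0.73 / (4 × 5.67×10⁻⁸)]^(1/4) = (2.11×10⁸)^(1/4) = 120 K.

T_eq ≈ 120 K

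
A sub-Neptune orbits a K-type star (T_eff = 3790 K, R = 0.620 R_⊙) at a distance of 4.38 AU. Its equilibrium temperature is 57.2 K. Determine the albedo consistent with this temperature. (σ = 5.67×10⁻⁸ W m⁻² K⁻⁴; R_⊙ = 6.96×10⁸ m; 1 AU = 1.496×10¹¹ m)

A ≈ 0.52

R_⋆ = 0.620 × 6.96×10⁸ = 4.32×10⁸ m.
d = 4.38 AU = 6.55×10¹¹ m.
L = 4πR_⋆²σT_⋆⁴ = 4π(4.32×10⁸)² × 5.67×10⁻⁸ × (3790)⁴ = 2.74×10²⁵ W.
S = L/(4πd²) = 5.07 W m⁻².
From T_eq⁴ = S(1−A)/(4σ): 1−A = 4σT_eq⁴/S.
1−A = 4 × 5.67×10⁻⁸ × (57.2)⁴ / 5.07 = 0.479.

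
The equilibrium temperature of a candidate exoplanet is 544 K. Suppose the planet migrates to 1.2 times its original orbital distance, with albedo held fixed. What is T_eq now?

T_eq ∝ L^(1/4) · d^(−1/2).
T′ = 544 / 1.2^(1/2) = 497 K.

T_eq ≈ 497 K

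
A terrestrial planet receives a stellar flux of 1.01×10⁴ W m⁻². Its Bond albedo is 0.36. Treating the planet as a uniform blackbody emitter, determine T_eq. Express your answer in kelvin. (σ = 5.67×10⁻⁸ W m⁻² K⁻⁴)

Energy balance: absorbed = emitted ⇒ πR²·S(1−A) = 4πR²·σT_eq⁴, so T_eq⁴ = S(1−A)/(4σ).
T_eq = [1.01×10⁴ × 0.64 / (4 × 5.67×10⁻⁸)]^(1/4) = (2.85×10¹⁰)^(1/4) = 411 K.

T_eq ≈ 411 K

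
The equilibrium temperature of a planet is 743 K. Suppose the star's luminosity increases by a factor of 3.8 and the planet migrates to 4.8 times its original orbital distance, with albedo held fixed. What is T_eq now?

T_eq ∝ L^(1/4) · d^(−1/2).
T′ = 743 × 3.8^(1/4) / 4.8^(1/2) = 473 K.

T_eq ≈ 473 K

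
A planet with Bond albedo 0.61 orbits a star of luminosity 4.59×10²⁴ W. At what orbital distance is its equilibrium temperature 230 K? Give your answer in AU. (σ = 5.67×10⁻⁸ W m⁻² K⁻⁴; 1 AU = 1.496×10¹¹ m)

d ≈ 0.100 AU

From T_eq⁴ = L(1−A)/(16πσd²): d = √[L(1−A)/(16πσT_eq⁴)].
d = √[4.59×10²⁴ × 0.39 / (16π × 5.67×10⁻⁸ × (230)⁴)] = 1.50×10¹⁰ m = 0.100 AU.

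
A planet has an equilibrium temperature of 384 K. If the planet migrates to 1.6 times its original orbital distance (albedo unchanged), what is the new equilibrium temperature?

T_eq ∝ L^(1/4) · d^(−1/2).
T′ = 384 / 1.6^(1/2) = 304 K.

T_eq ≈ 304 K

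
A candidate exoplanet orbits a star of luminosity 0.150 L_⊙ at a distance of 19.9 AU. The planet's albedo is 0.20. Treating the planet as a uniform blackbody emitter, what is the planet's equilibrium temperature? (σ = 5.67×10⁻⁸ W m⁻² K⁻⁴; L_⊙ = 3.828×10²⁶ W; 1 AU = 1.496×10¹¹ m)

T_eq ≈ 36.7 K

d = 19.9 AU = 2.98×10¹² m.
L = 0.150 × 3.828×10²⁶ = 5.74×10²⁵ W.
Flux: S = L/(4πd²) = 5.74×10²⁵/(4π×(2.98×10¹²)²) = 0.516 W m⁻².
Energy balance: absorbed = emitted ⇒ πR²·S(1−A) = 4πR²·σT_eq⁴, so T_eq⁴ = S(1−A)/(4σ).
T_eq = [0.516 × 0.80 / (4 × 5.67×10⁻⁸)]^(1/4) = (1.82×10⁶)^(1/4) = 36.7 K.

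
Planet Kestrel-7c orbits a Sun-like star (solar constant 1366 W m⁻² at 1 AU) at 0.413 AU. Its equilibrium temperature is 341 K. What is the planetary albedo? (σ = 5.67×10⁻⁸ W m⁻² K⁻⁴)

A ≈ 0.62

Flux at 0.413 AU: S = 1366/0.413² = 8010 W m⁻².
From T_eq⁴ = S(1−A)/(4σ): 1−A = 4σT_eq⁴/S.
1−A = 4 × 5.67×10⁻⁸ × (341)⁴ / 8010 = 0.383.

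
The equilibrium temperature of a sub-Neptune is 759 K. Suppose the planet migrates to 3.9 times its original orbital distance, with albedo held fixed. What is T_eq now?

T_eq ≈ 384 K

T_eq ∝ L^(1/4) · d^(−1/2).
T′ = 759 / 3.9^(1/2) = 384 K.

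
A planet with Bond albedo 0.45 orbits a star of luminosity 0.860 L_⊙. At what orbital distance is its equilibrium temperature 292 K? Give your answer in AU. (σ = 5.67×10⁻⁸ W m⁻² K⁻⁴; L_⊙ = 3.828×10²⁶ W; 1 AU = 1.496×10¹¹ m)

L = 0.860 × 3.828×10²⁶ = 3.29×10²⁶ W.
From T_eq⁴ = L(1−A)/(16πσd²): d = √[L(1−A)/(16πσT_eq⁴)].
d = √[3.29×10²⁶ × 0.55 / (16π × 5.67×10⁻⁸ × (292)⁴)] = 9.35×10¹⁰ m = 0.625 AU.

d ≈ 0.625 AU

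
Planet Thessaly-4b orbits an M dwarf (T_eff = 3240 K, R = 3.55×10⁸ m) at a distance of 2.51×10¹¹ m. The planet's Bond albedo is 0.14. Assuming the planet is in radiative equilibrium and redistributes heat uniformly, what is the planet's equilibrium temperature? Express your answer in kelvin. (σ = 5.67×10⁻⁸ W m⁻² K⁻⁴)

L = 4πR_⋆²σT_⋆⁴ = 4π(3.55×10⁸)² × 5.67×10⁻⁸ × (3240)⁴ = 9.90×10²⁴ W.
S = L/(4πd²) = 12.5 W m⁻².
Energy balance: absorbed = emitted ⇒ πR²·S(1−A) = 4πR²·σT_eq⁴, so T_eq⁴ = S(1−A)/(4σ).
T_eq = [12.5 × 0.86 / (4 × 5.67×10⁻⁸)]^(1/4) = (4.74×10⁷)^(1/4) = 83.0 K.

T_eq ≈ 83.0 K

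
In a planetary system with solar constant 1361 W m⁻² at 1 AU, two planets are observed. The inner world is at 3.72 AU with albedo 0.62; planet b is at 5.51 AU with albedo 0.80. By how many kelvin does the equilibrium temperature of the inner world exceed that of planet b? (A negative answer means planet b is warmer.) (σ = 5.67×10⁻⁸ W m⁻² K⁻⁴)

ΔT ≈ 34.0 K

T_eq = [S₀(1−A)/(4σd²)]^(1/4), so T ∝ (1−A)^(1/4) / √d.
T₁ = [1361×0.38/(4×5.67×10⁻⁸×3.72²)]^(1/4) = 113.30 K.
T₂ = [1361×0.20/(4×5.67×10⁻⁸×5.51²)]^(1/4) = 79.29 K.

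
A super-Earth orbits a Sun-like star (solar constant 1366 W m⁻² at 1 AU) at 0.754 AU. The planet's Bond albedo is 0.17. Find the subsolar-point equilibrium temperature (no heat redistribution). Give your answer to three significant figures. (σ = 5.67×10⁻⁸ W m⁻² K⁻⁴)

Flux at 0.754 AU: S = 1366/0.754² = 2400 W m⁻².
At the subsolar point the surface absorbs S(1−A) and emits σT⁴ per unit area — no factor of 4, since only the local patch is in balance.
T = [2400 × 0.83 / 5.67×10⁻⁸]^(1/4) = (3.52×10¹⁰)^(1/4) = 433 K.

T_ss ≈ 433 K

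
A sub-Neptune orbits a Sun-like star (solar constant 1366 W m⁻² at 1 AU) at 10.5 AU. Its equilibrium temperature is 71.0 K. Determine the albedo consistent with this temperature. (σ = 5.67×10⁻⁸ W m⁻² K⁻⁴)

A ≈ 0.53

Flux at 10.5 AU: S = 1366/10.5² = 12.4 W m⁻².
From T_eq⁴ = S(1−A)/(4σ): 1−A = 4σT_eq⁴/S.
1−A = 4 × 5.67×10⁻⁸ × (71.0)⁴ / 12.4 = 0.465.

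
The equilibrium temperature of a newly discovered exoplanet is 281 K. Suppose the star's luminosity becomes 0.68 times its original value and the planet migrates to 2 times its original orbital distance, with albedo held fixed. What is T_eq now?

T_eq ≈ 180 K

T_eq ∝ L^(1/4) · d^(−1/2).
T′ = 281 × 0.68^(1/4) / 2^(1/2) = 180 K.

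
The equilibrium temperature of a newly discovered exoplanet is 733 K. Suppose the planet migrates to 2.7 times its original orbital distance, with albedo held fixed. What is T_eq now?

T_eq ∝ L^(1/4) · d^(−1/2).
T′ = 733 / 2.7^(1/2) = 446 K.

T_eq ≈ 446 K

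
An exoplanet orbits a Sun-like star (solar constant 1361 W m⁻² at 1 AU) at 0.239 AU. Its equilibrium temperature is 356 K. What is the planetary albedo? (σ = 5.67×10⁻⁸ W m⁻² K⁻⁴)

Flux at 0.239 AU: S = 1361/0.239² = 2.38×10⁴ W m⁻².
From T_eq⁴ = S(1−A)/(4σ): 1−A = 4σT_eq⁴/S.
1−A = 4 × 5.67×10⁻⁸ × (356)⁴ / 2.38×10⁴ = 0.153.

A ≈ 0.85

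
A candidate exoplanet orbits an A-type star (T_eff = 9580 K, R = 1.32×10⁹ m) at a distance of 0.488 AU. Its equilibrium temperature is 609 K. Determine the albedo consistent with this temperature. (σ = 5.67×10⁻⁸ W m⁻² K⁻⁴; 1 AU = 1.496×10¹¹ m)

d = 0.488 AU = 7.30×10¹⁰ m.
L = 4πR_⋆²σT_⋆⁴ = 4π(1.32×10⁹)² × 5.67×10⁻⁸ × (9580)⁴ = 1.05×10²⁸ W.
S = L/(4πd²) = 1.56×10⁵ W m⁻².
From T_eq⁴ = S(1−A)/(4σ): 1−A = 4σT_eq⁴/S.
1−A = 4 × 5.67×10⁻⁸ × (609)⁴ / 1.56×10⁵ = 0.200.

A ≈ 0.80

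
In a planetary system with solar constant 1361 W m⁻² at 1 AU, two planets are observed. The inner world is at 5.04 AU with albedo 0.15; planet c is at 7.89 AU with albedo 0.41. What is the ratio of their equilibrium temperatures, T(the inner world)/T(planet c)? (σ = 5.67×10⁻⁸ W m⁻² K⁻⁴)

T₁/T₂ ≈ 1.371

T_eq = [S₀(1−A)/(4σd²)]^(1/4), so T ∝ (1−A)^(1/4) / √d.
T₁ = [1361×0.85/(4×5.67×10⁻⁸×5.04²)]^(1/4) = 119.04 K.
T₂ = [1361×0.59/(4×5.67×10⁻⁸×7.89²)]^(1/4) = 86.84 K.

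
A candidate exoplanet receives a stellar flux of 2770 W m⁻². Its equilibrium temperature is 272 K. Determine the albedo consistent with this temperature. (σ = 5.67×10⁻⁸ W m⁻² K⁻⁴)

From T_eq⁴ = S(1−A)/(4σ): 1−A = 4σT_eq⁴/S.
1−A = 4 × 5.67×10⁻⁸ × (272)⁴ / 2770 = 0.448.

A ≈ 0.55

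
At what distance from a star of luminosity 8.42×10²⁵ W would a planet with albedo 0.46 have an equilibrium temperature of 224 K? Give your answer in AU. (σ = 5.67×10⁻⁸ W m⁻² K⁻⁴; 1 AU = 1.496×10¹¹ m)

From T_eq⁴ = L(1−A)/(16πσd²): d = √[L(1−A)/(16πσT_eq⁴)].
d = √[8.42×10²⁵ × 0.54 / (16π × 5.67×10⁻⁸ × (224)⁴)] = 7.96×10¹⁰ m = 0.532 AU.

d ≈ 0.532 AU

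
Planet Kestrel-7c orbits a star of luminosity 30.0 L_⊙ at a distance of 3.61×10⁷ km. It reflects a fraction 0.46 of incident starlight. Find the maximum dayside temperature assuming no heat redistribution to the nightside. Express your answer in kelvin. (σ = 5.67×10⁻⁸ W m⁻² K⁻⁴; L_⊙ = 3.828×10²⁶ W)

T_ss ≈ 1610 K

d = 3.61×10⁷ km = 3.61×10¹⁰ m.
L = 30.0 × 3.828×10²⁶ = 1.15×10²⁸ W.
Flux: S = L/(4πd²) = 1.15×10²⁸/(4π×(3.61×10¹⁰)²) = 7.01×10⁵ W m⁻².
With no redistribution each surface element balances locally: S(1−A) = σT⁴.
T = [7.01×10⁵ × 0.54 / 5.67×10⁻⁸]^(1/4) = (6.68×10¹²)^(1/4) = 1610 K.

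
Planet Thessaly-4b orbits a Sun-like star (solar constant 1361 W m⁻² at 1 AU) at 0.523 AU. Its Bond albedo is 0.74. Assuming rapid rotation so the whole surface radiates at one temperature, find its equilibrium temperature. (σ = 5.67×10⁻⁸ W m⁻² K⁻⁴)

Flux at 0.523 AU: S = 1361/0.523² = 4980 W m⁻².
Energy balance: absorbed = emitted ⇒ πR²·S(1−A) = 4πR²·σT_eq⁴, so T_eq⁴ = S(1−A)/(4σ).
T_eq = [4980 × 0.26 / (4 × 5.67×10⁻⁸)]^(1/4) = (5.70×10⁹)^(1/4) = 275 K.

T_eq ≈ 275 K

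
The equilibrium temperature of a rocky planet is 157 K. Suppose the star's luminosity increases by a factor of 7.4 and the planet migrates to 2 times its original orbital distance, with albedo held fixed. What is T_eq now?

T_eq ∝ L^(1/4) · d^(−1/2).
T′ = 157 × 7.4^(1/4) / 2^(1/2) = 183 K.

T_eq ≈ 183 K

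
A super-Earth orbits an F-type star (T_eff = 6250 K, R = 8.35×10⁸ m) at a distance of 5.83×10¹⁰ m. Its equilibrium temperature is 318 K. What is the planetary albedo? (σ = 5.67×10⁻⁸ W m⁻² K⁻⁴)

A ≈ 0.87

L = 4πR_⋆²σT_⋆⁴ = 4π(8.35×10⁸)² × 5.67×10⁻⁸ × (6250)⁴ = 7.58×10²⁶ W.
S = L/(4πd²) = 1.77×10⁴ W m⁻².
From T_eq⁴ = S(1−A)/(4σ): 1−A = 4σT_eq⁴/S.
1−A = 4 × 5.67×10⁻⁸ × (318)⁴ / 1.77×10⁴ = 0.131.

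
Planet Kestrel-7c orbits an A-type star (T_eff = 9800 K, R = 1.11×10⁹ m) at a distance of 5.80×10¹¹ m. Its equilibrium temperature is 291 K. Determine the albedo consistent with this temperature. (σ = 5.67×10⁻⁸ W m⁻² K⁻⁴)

A ≈ 0.15

L = 4πR_⋆²σT_⋆⁴ = 4π(1.11×10⁹)² × 5.67×10⁻⁸ × (9800)⁴ = 8.10×10²⁷ W.
S = L/(4πd²) = 1920 W m⁻².
From T_eq⁴ = S(1−A)/(4σ): 1−A = 4σT_eq⁴/S.
1−A = 4 × 5.67×10⁻⁸ × (291)⁴ / 1920 = 0.849.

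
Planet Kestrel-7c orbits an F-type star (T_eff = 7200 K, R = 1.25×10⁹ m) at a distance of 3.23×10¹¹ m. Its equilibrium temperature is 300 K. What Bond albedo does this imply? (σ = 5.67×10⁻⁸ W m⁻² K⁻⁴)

A ≈ 0.19

L = 4πR_⋆²σT_⋆⁴ = 4π(1.25×10⁹)² × 5.67×10⁻⁸ × (7200)⁴ = 2.99×10²⁷ W.
S = L/(4πd²) = 2280 W m⁻².
From T_eq⁴ = S(1−A)/(4σ): 1−A = 4σT_eq⁴/S.
1−A = 4 × 5.67×10⁻⁸ × (300)⁴ / 2280 = 0.805.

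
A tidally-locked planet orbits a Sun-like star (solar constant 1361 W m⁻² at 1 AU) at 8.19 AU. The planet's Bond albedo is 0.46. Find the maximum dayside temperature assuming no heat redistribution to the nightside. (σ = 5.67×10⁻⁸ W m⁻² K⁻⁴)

T_ss ≈ 118 K

Flux at 8.19 AU: S = 1361/8.19² = 20.3 W m⁻².
With no redistribution each surface element balances locally: S(1−A) = σT⁴.
T = [20.3 × 0.54 / 5.67×10⁻⁸]^(1/4) = (1.93×10⁸)^(1/4) = 118 K.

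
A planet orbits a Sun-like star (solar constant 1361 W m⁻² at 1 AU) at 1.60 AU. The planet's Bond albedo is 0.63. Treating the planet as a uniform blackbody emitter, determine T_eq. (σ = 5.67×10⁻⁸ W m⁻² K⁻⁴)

Flux at 1.60 AU: S = 1361/1.60² = 532 W m⁻².
Energy balance: absorbed = emitted ⇒ πR²·S(1−A) = 4πR²·σT_eq⁴, so T_eq⁴ = S(1−A)/(4σ).
T_eq = [532 × 0.37 / (4 × 5.67×10⁻⁸)]^(1/4) = (8.67×10⁸)^(1/4) = 172 K.

T_eq ≈ 172 K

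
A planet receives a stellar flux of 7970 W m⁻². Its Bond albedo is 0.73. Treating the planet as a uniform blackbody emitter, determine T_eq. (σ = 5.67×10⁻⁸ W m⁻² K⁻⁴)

T_eq ≈ 312 K

Energy balance: absorbed = emitted ⇒ πR²·S(1−A) = 4πR²·σT_eq⁴, so T_eq⁴ = S(1−A)/(4σ).
T_eq = [7970 × 0.27 / (4 × 5.67×10⁻⁸)]^(1/4) = (9.49×10⁹)^(1/4) = 312 K.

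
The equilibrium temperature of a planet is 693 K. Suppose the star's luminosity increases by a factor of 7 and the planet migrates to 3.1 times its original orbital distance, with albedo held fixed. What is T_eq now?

T_eq ≈ 640 K

T_eq ∝ L^(1/4) · d^(−1/2).
T′ = 693 × 7^(1/4) / 3.1^(1/2) = 640 K.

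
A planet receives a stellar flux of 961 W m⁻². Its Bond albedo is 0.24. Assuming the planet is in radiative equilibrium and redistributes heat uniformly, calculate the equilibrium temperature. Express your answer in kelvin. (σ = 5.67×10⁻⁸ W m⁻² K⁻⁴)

Energy balance: absorbed = emitted ⇒ πR²·S(1−A) = 4πR²·σT_eq⁴, so T_eq⁴ = S(1−A)/(4σ).
T_eq = [961 × 0.76 / (4 × 5.67×10⁻⁸)]^(1/4) = (3.22×10⁹)^(1/4) = 238 K.

T_eq ≈ 238 K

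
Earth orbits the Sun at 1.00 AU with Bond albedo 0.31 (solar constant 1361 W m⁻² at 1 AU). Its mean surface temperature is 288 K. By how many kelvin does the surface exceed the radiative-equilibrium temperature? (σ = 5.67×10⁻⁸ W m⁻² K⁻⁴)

ΔT ≈ 34.3 K

S = 1361/1.00² = 1361 W m⁻².
T_eq = [S(1−A)/(4σ)]^(1/4) = [1361×0.69/(4×5.67×10⁻⁸)]^(1/4) = 253.7 K.
ΔT = T_surf − T_eq = 288 − 253.7.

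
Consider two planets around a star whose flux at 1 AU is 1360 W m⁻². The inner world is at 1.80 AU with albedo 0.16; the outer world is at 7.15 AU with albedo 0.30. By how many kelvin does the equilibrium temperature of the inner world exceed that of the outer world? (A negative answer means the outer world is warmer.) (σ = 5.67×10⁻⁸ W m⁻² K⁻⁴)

T_eq = [S₀(1−A)/(4σd²)]^(1/4), so T ∝ (1−A)^(1/4) / √d.
T₁ = [1360×0.84/(4×5.67×10⁻⁸×1.80²)]^(1/4) = 198.57 K.
T₂ = [1360×0.70/(4×5.67×10⁻⁸×7.15²)]^(1/4) = 95.19 K.

ΔT ≈ 103.4 K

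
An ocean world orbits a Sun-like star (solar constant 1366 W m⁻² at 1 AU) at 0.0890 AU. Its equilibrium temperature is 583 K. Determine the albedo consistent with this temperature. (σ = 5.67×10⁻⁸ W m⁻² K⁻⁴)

A ≈ 0.85

Flux at 0.0890 AU: S = 1366/0.0890² = 1.72×10⁵ W m⁻².
From T_eq⁴ = S(1−A)/(4σ): 1−A = 4σT_eq⁴/S.
1−A = 4 × 5.67×10⁻⁸ × (583)⁴ / 1.72×10⁵ = 0.152.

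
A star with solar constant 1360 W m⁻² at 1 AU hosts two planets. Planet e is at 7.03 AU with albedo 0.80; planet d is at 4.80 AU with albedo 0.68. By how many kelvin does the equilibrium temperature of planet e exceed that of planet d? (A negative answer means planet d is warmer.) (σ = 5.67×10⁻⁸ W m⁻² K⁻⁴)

ΔT ≈ -25.3 K

T_eq = [S₀(1−A)/(4σd²)]^(1/4), so T ∝ (1−A)^(1/4) / √d.
T₁ = [1360×0.20/(4×5.67×10⁻⁸×7.03²)]^(1/4) = 70.19 K.
T₂ = [1360×0.32/(4×5.67×10⁻⁸×4.80²)]^(1/4) = 95.53 K.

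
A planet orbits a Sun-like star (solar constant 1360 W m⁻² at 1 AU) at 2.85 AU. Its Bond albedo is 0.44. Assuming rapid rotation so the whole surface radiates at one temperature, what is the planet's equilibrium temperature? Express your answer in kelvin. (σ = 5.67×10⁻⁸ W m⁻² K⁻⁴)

T_eq ≈ 143 K

Flux at 2.85 AU: S = 1360/2.85² = 167 W m⁻².
Energy balance: absorbed = emitted ⇒ πR²·S(1−A) = 4πR²·σT_eq⁴, so T_eq⁴ = S(1−A)/(4σ).
T_eq = [167 × 0.56 / (4 × 5.67×10⁻⁸)]^(1/4) = (4.13×10⁸)^(1/4) = 143 K.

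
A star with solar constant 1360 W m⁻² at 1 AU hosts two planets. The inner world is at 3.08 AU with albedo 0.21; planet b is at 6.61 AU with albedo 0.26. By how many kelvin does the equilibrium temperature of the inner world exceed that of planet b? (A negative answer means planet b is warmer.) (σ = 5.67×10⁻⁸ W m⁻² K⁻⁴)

ΔT ≈ 49.1 K

T_eq = [S₀(1−A)/(4σd²)]^(1/4), so T ∝ (1−A)^(1/4) / √d.
T₁ = [1360×0.79/(4×5.67×10⁻⁸×3.08²)]^(1/4) = 149.49 K.
T₂ = [1360×0.74/(4×5.67×10⁻⁸×6.61²)]^(1/4) = 100.39 K.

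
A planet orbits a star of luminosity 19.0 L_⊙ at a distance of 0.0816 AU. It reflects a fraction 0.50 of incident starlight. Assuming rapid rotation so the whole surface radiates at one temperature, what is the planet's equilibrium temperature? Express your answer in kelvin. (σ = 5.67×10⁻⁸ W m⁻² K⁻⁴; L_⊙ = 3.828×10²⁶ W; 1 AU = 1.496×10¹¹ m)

T_eq ≈ 1710 K

d = 0.0816 AU = 1.22×10¹⁰ m.
L = 19.0 × 3.828×10²⁶ = 7.27×10²⁷ W.
Flux: S = L/(4πd²) = 7.27×10²⁷/(4π×(1.22×10¹⁰)²) = 3.88×10⁶ W m⁻².
Energy balance: absorbed = emitted ⇒ πR²·S(1−A) = 4πR²·σT_eq⁴, so T_eq⁴ = S(1−A)/(4σ).
T_eq = [3.88×10⁶ × 0.50 / (4 × 5.67×10⁻⁸)]^(1/4) = (8.56×10¹²)^(1/4) = 1710 K.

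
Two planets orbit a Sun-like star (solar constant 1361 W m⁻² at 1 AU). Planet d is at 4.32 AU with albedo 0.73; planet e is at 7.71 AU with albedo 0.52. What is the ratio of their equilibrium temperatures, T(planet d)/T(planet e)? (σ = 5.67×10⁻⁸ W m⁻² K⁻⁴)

T₁/T₂ ≈ 1.157

T_eq = [S₀(1−A)/(4σd²)]^(1/4), so T ∝ (1−A)^(1/4) / √d.
T₁ = [1361×0.27/(4×5.67×10⁻⁸×4.32²)]^(1/4) = 96.53 K.
T₂ = [1361×0.48/(4×5.67×10⁻⁸×7.71²)]^(1/4) = 83.43 K.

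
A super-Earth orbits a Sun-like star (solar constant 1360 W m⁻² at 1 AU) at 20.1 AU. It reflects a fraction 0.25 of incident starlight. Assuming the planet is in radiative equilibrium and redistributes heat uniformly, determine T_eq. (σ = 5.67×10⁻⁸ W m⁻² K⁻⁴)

Flux at 20.1 AU: S = 1360/20.1² = 3.37 W m⁻².
Energy balance: absorbed = emitted ⇒ πR²·S(1−A) = 4πR²·σT_eq⁴, so T_eq⁴ = S(1−A)/(4σ).
T_eq = [3.37 × 0.75 / (4 × 5.67×10⁻⁸)]^(1/4) = (1.11×10⁷)^(1/4) = 57.8 K.

T_eq ≈ 57.8 K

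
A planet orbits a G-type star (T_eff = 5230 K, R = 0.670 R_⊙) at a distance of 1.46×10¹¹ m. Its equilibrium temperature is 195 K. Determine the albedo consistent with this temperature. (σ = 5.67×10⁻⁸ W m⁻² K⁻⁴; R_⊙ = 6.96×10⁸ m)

R_⋆ = 0.670 × 6.96×10⁸ = 4.66×10⁸ m.
L = 4πR_⋆²σT_⋆⁴ = 4π(4.66×10⁸)² × 5.67×10⁻⁸ × (5230)⁴ = 1.16×10²⁶ W.
S = L/(4πd²) = 433 W m⁻².
From T_eq⁴ = S(1−A)/(4σ): 1−A = 4σT_eq⁴/S.
1−A = 4 × 5.67×10⁻⁸ × (195)⁴ / 433 = 0.758.

A ≈ 0.24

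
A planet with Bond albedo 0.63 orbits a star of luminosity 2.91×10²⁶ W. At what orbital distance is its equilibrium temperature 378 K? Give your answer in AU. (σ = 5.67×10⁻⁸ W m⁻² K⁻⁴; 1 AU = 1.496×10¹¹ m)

From T_eq⁴ = L(1−A)/(16πσd²): d = √[L(1−A)/(16πσT_eq⁴)].
d = √[2.91×10²⁶ × 0.37 / (16π × 5.67×10⁻⁸ × (378)⁴)] = 4.30×10¹⁰ m = 0.288 AU.

d ≈ 0.288 AU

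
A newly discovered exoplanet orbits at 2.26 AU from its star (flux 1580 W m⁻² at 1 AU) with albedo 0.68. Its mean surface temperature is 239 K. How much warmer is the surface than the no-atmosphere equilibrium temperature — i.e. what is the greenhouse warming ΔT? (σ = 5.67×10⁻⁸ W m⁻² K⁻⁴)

S = 1580/2.26² = 309.3 W m⁻².
T_eq = [S(1−A)/(4σ)]^(1/4) = [309.3×0.32/(4×5.67×10⁻⁸)]^(1/4) = 144.5 K.
ΔT = T_surf − T_eq = 239 − 144.5.

ΔT ≈ 94.5 K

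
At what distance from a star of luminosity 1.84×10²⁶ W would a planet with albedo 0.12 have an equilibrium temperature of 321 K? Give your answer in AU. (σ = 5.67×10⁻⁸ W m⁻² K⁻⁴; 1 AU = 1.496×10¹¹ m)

From T_eq⁴ = L(1−A)/(16πσd²): d = √[L(1−A)/(16πσT_eq⁴)].
d = √[1.84×10²⁶ × 0.88 / (16π × 5.67×10⁻⁸ × (321)⁴)] = 7.31×10¹⁰ m = 0.489 AU.

d ≈ 0.489 AU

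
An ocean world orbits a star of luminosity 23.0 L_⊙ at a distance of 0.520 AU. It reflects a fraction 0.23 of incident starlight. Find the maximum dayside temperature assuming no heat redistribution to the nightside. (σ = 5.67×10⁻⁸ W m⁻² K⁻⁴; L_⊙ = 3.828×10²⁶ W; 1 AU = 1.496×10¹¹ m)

d = 0.520 AU = 7.78×10¹⁰ m.
L = 23.0 × 3.828×10²⁶ = 8.80×10²⁷ W.
Flux: S = L/(4πd²) = 8.80×10²⁷/(4π×(7.78×10¹⁰)²) = 1.16×10⁵ W m⁻².
With no redistribution each surface element balances locally: S(1−A) = σT⁴.
T = [1.16×10⁵ × 0.77 / 5.67×10⁻⁸]^(1/4) = (1.57×10¹²)^(1/4) = 1120 K.

T_ss ≈ 1120 K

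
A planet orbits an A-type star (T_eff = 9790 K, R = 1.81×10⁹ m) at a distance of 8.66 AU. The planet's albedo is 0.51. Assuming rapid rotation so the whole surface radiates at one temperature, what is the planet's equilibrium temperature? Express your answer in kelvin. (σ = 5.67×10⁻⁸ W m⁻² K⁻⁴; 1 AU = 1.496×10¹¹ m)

d = 8.66 AU = 1.30×10¹² m.
L = 4πR_⋆²σT_⋆⁴ = 4π(1.81×10⁹)² × 5.67×10⁻⁸ × (9790)⁴ = 2.14×10²⁸ W.
S = L/(4πd²) = 1020 W m⁻².
Energy balance: absorbed = emitted ⇒ πR²·S(1−A) = 4πR²·σT_eq⁴, so T_eq⁴ = S(1−A)/(4σ).
T_eq = [1020 × 0.49 / (4 × 5.67×10⁻⁸)]^(1/4) = (2.20×10⁹)^(1/4) = 216 K.

T_eq ≈ 216 K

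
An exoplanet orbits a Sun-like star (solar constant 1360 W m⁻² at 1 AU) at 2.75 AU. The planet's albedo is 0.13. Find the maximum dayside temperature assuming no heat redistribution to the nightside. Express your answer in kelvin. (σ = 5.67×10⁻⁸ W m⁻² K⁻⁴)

T_ss ≈ 229 K

Flux at 2.75 AU: S = 1360/2.75² = 180 W m⁻².
With no redistribution each surface element balances locally: S(1−A) = σT⁴.
T = [180 × 0.87 / 5.67×10⁻⁸]^(1/4) = (2.76×10⁹)^(1/4) = 229 K.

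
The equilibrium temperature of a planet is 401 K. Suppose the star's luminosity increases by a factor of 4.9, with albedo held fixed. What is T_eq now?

T_eq ≈ 597 K

T_eq ∝ L^(1/4) · d^(−1/2).
T′ = 401 × 4.9^(1/4) = 597 K.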